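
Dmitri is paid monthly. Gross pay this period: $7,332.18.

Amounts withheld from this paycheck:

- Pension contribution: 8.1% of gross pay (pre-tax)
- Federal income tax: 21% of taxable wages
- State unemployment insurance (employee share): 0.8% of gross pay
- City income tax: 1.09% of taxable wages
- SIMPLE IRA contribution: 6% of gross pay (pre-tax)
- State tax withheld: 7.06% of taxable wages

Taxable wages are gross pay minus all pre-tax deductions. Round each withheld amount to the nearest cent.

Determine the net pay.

SIMPLE IRA contribution: $7,332.18 × 0.06 = $439.93
Pension contribution: $7,332.18 × 0.081 = $593.91
Pre-tax total = $439.93 + $593.91 = $1,033.84
Taxable wages = $7,332.18 − $1,033.84 = $6,298.34
State tax withheld: $6,298.34 × 0.0706 = $444.66
Federal income tax: $6,298.34 × 0.21 = $1,322.65
City income tax: $6,298.34 × 0.0109 = $68.65
State unemployment insurance (employee share): $7,332.18 × 0.008 = $58.66
Total deductions = $439.93 + $593.91 + $444.66 + $1,322.65 + $68.65 + $58.66 = $2,928.46
Net pay = $7,332.18 − $2,928.46 = $4,403.72

$4,403.72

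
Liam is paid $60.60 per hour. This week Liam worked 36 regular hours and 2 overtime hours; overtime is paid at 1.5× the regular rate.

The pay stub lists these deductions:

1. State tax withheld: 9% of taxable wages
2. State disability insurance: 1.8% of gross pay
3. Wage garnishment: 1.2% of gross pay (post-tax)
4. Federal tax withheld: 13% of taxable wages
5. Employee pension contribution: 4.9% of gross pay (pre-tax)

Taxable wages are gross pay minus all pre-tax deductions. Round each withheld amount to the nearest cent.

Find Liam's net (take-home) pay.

$1,682.22

Regular pay: 36 × $60.60 = $2,181.60
Overtime pay: 2 × $60.60 × 1.5 = $181.80
Gross pay = $2,181.60 + $181.80 = $2,363.40
Employee pension contribution: $2,363.40 × 0.049 = $115.81
Taxable wages = $2,363.40 − $115.81 = $2,247.59
Federal tax withheld: $2,247.59 × 0.13 = $292.19
State tax withheld: $2,247.59 × 0.09 = $202.28
State disability insurance: $2,363.40 × 0.018 = $42.54
Wage garnishment: $2,363.40 × 0.012 = $28.36
Total deductions = $115.81 + $292.19 + $202.28 + $42.54 + $28.36 = $681.18
Net pay = $2,363.40 − $681.18 = $1,682.22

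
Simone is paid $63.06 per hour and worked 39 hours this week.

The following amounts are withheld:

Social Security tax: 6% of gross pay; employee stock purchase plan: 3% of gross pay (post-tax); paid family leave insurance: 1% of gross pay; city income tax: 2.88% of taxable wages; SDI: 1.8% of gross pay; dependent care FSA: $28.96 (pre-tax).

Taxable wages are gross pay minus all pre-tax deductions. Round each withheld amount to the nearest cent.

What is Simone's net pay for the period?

Gross pay: 39 × $63.06 = $2,459.34
Dependent care FSA: $28.96
Taxable wages = $2,459.34 − $28.96 = $2,430.38
City income tax: $2,430.38 × 0.0288 = $69.99
Social Security tax: $2,459.34 × 0.06 = $147.56
SDI: $2,459.34 × 0.018 = $44.27
Paid family leave insurance: $2,459.34 × 0.01 = $24.59
Employee stock purchase plan: $2,459.34 × 0.03 = $73.78
Total deductions = $28.96 + $69.99 + $147.56 + $44.27 + $24.59 + $73.78 = $389.15
Net pay = $2,459.34 − $389.15 = $2,070.19

$2,070.19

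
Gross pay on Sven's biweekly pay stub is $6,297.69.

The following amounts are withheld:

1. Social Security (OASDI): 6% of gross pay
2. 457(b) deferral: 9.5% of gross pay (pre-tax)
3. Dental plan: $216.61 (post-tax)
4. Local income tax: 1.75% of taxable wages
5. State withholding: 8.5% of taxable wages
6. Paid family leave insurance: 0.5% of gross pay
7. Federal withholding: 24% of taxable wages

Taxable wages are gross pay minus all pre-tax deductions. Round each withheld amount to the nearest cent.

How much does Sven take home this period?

$3,121.40

457(b) deferral: $6,297.69 × 0.095 = $598.28
Taxable wages = $6,297.69 − $598.28 = $5,699.41
Federal withholding: $5,699.41 × 0.24 = $1,367.86
Local income tax: $5,699.41 × 0.0175 = $99.74
State withholding: $5,699.41 × 0.085 = $484.45
Social Security (OASDI): $6,297.69 × 0.06 = $377.86
Paid family leave insurance: $6,297.69 × 0.005 = $31.49
Dental plan: $216.61
Total deductions = $598.28 + $1,367.86 + $99.74 + $484.45 + $377.86 + $31.49 + $216.61 = $3,176.29
Net pay = $6,297.69 − $3,176.29 = $3,121.40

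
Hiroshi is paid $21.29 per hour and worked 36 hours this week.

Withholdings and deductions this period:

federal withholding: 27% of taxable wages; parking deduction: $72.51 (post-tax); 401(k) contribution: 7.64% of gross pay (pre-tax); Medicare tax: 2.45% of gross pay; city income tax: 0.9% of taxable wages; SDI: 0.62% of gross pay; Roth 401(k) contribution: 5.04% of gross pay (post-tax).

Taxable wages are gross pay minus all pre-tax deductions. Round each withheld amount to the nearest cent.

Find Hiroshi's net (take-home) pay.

Gross pay: 36 × $21.29 = $766.44
401(k) contribution: $766.44 × 0.0764 = $58.56
Taxable wages = $766.44 − $58.56 = $707.88
Federal withholding: $707.88 × 0.27 = $191.13
City income tax: $707.88 × 0.009 = $6.37
SDI: $766.44 × 0.0062 = $4.75
Medicare tax: $766.44 × 0.0245 = $18.78
Parking deduction: $72.51
Roth 401(k) contribution: $766.44 × 0.0504 = $38.63
Total deductions = $58.56 + $191.13 + $6.37 + $4.75 + $18.78 + $72.51 + $38.63 = $390.73
Net pay = $766.44 − $390.73 = $375.71

$375.71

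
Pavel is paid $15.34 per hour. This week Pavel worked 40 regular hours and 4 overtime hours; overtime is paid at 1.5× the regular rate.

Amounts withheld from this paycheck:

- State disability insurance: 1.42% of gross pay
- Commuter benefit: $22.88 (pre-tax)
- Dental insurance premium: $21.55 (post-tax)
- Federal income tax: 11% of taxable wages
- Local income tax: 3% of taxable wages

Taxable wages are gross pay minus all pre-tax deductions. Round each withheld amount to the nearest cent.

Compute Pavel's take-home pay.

Regular pay: 40 × $15.34 = $613.60
Overtime pay: 4 × $15.34 × 1.5 = $92.04
Gross pay = $613.60 + $92.04 = $705.64
Commuter benefit: $22.88
Taxable wages = $705.64 − $22.88 = $682.76
Local income tax: $682.76 × 0.03 = $20.48
Federal income tax: $682.76 × 0.11 = $75.10
State disability insurance: $705.64 × 0.0142 = $10.02
Dental insurance premium: $21.55
Total deductions = $22.88 + $20.48 + $75.10 + $10.02 + $21.55 = $150.03
Net pay = $705.64 − $150.03 = $555.61

$555.61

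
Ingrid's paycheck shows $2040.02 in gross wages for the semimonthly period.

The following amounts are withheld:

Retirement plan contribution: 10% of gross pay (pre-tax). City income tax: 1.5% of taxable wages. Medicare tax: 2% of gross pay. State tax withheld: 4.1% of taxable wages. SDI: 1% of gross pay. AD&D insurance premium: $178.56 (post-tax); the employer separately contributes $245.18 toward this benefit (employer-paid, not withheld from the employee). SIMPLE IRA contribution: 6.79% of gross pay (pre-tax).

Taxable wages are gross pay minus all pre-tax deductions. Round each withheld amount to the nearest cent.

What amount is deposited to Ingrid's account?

$1362.68

SIMPLE IRA contribution: $2040.02 × 0.0679 = $138.52
Retirement plan contribution: $2040.02 × 0.1 = $204.00
Pre-tax total = $138.52 + $204.00 = $342.52
Taxable wages = $2040.02 − $342.52 = $1697.50
State tax withheld: $1697.50 × 0.041 = $69.60
City income tax: $1697.50 × 0.015 = $25.46
SDI: $2040.02 × 0.01 = $20.40
Medicare tax: $2040.02 × 0.02 = $40.80
AD&D insurance premium: $178.56
(Employer's $245.18 toward AD&D insurance premium is not withheld from the employee.)
Total deductions = $138.52 + $204.00 + $69.60 + $25.46 + $20.40 + $40.80 + $178.56 = $677.34
Net pay = $2040.02 − $677.34 = $1362.68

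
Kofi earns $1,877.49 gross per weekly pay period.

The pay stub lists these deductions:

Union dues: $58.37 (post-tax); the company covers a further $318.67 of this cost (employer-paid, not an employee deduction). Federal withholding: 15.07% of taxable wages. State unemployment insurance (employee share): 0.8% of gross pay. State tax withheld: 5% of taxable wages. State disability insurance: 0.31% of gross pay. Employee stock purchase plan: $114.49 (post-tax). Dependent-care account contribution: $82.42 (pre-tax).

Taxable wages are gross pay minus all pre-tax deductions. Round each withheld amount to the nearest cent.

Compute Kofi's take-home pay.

$1,241.10

Dependent-care account contribution: $82.42
Taxable wages = $1,877.49 − $82.42 = $1,795.07
Federal withholding: $1,795.07 × 0.1507 = $270.52
State tax withheld: $1,795.07 × 0.05 = $89.75
State unemployment insurance (employee share): $1,877.49 × 0.008 = $15.02
State disability insurance: $1,877.49 × 0.0031 = $5.82
Employee stock purchase plan: $114.49
Union dues: $58.37
(Employer's $318.67 toward union dues is not withheld from the employee.)
Total deductions = $82.42 + $270.52 + $89.75 + $15.02 + $5.82 + $114.49 + $58.37 = $636.39
Net pay = $1,877.49 − $636.39 = $1,241.10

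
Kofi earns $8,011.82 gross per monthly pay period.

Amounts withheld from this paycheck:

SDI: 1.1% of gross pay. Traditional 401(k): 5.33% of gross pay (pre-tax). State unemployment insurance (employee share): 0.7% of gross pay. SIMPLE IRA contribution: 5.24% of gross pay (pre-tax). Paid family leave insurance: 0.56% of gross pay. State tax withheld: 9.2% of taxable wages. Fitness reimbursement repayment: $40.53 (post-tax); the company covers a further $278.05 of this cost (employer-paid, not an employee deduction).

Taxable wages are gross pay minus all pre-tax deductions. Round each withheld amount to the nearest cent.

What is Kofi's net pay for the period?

$6,276.18

Traditional 401(k): $8,011.82 × 0.0533 = $427.03
SIMPLE IRA contribution: $8,011.82 × 0.0524 = $419.82
Pre-tax total = $427.03 + $419.82 = $846.85
Taxable wages = $8,011.82 − $846.85 = $7,164.97
State tax withheld: $7,164.97 × 0.092 = $659.18
SDI: $8,011.82 × 0.011 = $88.13
Paid family leave insurance: $8,011.82 × 0.0056 = $44.87
State unemployment insurance (employee share): $8,011.82 × 0.007 = $56.08
Fitness reimbursement repayment: $40.53
(Employer's $278.05 toward fitness reimbursement repayment is not withheld from the employee.)
Total deductions = $427.03 + $419.82 + $659.18 + $88.13 + $44.87 + $56.08 + $40.53 = $1,735.64
Net pay = $8,011.82 − $1,735.64 = $6,276.18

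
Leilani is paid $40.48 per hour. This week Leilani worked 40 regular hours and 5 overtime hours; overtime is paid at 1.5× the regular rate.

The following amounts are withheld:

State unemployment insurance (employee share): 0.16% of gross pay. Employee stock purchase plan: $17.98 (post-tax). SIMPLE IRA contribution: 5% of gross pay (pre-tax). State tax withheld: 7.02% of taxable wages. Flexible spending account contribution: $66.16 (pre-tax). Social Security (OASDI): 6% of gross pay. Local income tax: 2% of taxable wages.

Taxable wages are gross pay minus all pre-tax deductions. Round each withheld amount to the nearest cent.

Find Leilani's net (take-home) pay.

$1,465.27

Regular pay: 40 × $40.48 = $1,619.20
Overtime pay: 5 × $40.48 × 1.5 = $303.60
Gross pay = $1,619.20 + $303.60 = $1,922.80
SIMPLE IRA contribution: $1,922.80 × 0.05 = $96.14
Flexible spending account contribution: $66.16
Pre-tax total = $96.14 + $66.16 = $162.30
Taxable wages = $1,922.80 − $162.30 = $1,760.50
Local income tax: $1,760.50 × 0.02 = $35.21
State tax withheld: $1,760.50 × 0.0702 = $123.59
Social Security (OASDI): $1,922.80 × 0.06 = $115.37
State unemployment insurance (employee share): $1,922.80 × 0.0016 = $3.08
Employee stock purchase plan: $17.98
Total deductions = $96.14 + $66.16 + $35.21 + $123.59 + $115.37 + $3.08 + $17.98 = $457.53
Net pay = $1,922.80 − $457.53 = $1,465.27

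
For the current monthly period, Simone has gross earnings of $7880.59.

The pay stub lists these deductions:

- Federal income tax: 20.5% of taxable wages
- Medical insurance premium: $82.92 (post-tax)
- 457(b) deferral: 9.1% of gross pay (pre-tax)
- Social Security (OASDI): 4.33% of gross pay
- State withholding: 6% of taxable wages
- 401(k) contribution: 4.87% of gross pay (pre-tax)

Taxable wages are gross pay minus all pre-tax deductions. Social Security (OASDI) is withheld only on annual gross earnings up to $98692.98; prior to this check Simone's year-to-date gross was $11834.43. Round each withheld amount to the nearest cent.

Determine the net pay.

$4558.92

457(b) deferral: $7880.59 × 0.091 = $717.13
401(k) contribution: $7880.59 × 0.0487 = $383.78
Pre-tax total = $717.13 + $383.78 = $1100.91
Taxable wages = $7880.59 − $1100.91 = $6779.68
State withholding: $6779.68 × 0.06 = $406.78
Federal income tax: $6779.68 × 0.205 = $1389.83
Social Security (OASDI): cap not yet reached, full $7880.59 is subject → $7880.59 × 0.0433 = $341.23
Medical insurance premium: $82.92
Total deductions = $717.13 + $383.78 + $406.78 + $1389.83 + $341.23 + $82.92 = $3321.67
Net pay = $7880.59 − $3321.67 = $4558.92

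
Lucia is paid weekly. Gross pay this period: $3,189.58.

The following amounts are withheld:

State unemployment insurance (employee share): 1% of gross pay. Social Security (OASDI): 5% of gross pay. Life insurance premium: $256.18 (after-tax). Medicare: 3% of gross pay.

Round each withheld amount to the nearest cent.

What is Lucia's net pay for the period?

$2,646.33

Social Security (OASDI): $3,189.58 × 0.05 = $159.48
Medicare: $3,189.58 × 0.03 = $95.69
State unemployment insurance (employee share): $3,189.58 × 0.01 = $31.90
Life insurance premium: $256.18
Total deductions = $159.48 + $95.69 + $31.90 + $256.18 = $543.25
Net pay = $3,189.58 − $543.25 = $2,646.33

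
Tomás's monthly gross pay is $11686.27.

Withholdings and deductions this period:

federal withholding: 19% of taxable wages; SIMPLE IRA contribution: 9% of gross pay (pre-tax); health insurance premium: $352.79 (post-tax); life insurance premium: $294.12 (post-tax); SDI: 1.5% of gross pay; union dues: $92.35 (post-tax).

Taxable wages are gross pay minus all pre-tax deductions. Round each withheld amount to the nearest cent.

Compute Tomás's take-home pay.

$7699.40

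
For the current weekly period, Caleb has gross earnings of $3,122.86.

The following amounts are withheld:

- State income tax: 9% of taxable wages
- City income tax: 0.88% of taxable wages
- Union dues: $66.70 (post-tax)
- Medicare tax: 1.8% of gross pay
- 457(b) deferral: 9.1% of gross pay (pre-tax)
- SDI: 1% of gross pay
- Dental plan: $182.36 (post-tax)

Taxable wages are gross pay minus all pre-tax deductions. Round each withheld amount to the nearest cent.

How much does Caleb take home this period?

457(b) deferral: $3,122.86 × 0.091 = $284.18
Taxable wages = $3,122.86 − $284.18 = $2,838.68
City income tax: $2,838.68 × 0.0088 = $24.98
State income tax: $2,838.68 × 0.09 = $255.48
Medicare tax: $3,122.86 × 0.018 = $56.21
SDI: $3,122.86 × 0.01 = $31.23
Union dues: $66.70
Dental plan: $182.36
Total deductions = $284.18 + $24.98 + $255.48 + $56.21 + $31.23 + $66.70 + $182.36 = $901.14
Net pay = $3,122.86 − $901.14 = $2,221.72

$2,221.72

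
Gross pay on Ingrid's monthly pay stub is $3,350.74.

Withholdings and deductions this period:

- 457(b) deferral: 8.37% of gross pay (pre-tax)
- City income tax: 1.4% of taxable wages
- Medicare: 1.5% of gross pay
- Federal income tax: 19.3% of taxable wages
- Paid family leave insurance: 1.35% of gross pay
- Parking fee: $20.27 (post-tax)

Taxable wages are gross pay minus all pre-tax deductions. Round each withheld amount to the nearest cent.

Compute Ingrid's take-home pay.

457(b) deferral: $3,350.74 × 0.0837 = $280.46
Taxable wages = $3,350.74 − $280.46 = $3,070.28
Federal income tax: $3,070.28 × 0.193 = $592.56
City income tax: $3,070.28 × 0.014 = $42.98
Medicare: $3,350.74 × 0.015 = $50.26
Paid family leave insurance: $3,350.74 × 0.0135 = $45.23
Parking fee: $20.27
Total deductions = $280.46 + $592.56 + $42.98 + $50.26 + $45.23 + $20.27 = $1,031.76
Net pay = $3,350.74 − $1,031.76 = $2,318.98

$2,318.98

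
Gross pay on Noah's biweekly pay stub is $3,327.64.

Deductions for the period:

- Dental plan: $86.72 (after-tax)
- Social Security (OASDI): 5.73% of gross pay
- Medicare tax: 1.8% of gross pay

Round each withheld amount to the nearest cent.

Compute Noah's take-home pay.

$2,990.35

Social Security (OASDI): $3,327.64 × 0.0573 = $190.67
Medicare tax: $3,327.64 × 0.018 = $59.90
Dental plan: $86.72
Total deductions = $190.67 + $59.90 + $86.72 = $337.29
Net pay = $3,327.64 − $337.29 = $2,990.35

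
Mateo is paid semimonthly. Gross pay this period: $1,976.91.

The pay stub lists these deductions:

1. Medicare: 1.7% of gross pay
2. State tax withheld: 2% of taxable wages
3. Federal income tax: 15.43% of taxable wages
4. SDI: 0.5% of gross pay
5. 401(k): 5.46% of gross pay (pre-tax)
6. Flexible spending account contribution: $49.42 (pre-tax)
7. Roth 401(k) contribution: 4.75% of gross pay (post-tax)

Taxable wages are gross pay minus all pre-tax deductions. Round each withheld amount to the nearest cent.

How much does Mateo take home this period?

$1,365.01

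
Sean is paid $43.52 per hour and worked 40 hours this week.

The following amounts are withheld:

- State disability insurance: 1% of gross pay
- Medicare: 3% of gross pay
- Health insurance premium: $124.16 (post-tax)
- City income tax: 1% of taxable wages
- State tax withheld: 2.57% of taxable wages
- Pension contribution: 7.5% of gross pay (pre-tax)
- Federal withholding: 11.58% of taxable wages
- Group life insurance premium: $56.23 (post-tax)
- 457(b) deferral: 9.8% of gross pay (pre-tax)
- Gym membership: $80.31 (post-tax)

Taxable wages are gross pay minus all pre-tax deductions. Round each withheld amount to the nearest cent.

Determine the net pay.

$891.20

Gross pay: 40 × $43.52 = $1,740.80
457(b) deferral: $1,740.80 × 0.098 = $170.60
Pension contribution: $1,740.80 × 0.075 = $130.56
Pre-tax total = $170.60 + $130.56 = $301.16
Taxable wages = $1,740.80 − $301.16 = $1,439.64
Federal withholding: $1,439.64 × 0.1158 = $166.71
State tax withheld: $1,439.64 × 0.0257 = $37.00
City income tax: $1,439.64 × 0.01 = $14.40
Medicare: $1,740.80 × 0.03 = $52.22
State disability insurance: $1,740.80 × 0.01 = $17.41
Health insurance premium: $124.16
Gym membership: $80.31
Group life insurance premium: $56.23
Total deductions = $170.60 + $130.56 + $166.71 + $37.00 + $14.40 + $52.22 + $17.41 + $124.16 + $80.31 + $56.23 = $849.60
Net pay = $1,740.80 − $849.60 = $891.20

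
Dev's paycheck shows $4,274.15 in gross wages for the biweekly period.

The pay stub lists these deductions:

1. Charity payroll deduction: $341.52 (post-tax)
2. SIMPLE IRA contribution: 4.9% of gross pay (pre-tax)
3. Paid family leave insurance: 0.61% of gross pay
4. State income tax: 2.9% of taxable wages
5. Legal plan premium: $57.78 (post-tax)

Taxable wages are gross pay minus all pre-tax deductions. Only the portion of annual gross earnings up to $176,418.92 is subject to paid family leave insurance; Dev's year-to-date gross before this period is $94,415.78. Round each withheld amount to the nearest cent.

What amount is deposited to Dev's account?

SIMPLE IRA contribution: $4,274.15 × 0.049 = $209.43
Taxable wages = $4,274.15 − $209.43 = $4,064.72
State income tax: $4,064.72 × 0.029 = $117.88
Paid family leave insurance: cap not yet reached, full $4,274.15 is subject → $4,274.15 × 0.0061 = $26.07
Charity payroll deduction: $341.52
Legal plan premium: $57.78
Total deductions = $209.43 + $117.88 + $26.07 + $341.52 + $57.78 = $752.68
Net pay = $4,274.15 − $752.68 = $3,521.47

$3,521.47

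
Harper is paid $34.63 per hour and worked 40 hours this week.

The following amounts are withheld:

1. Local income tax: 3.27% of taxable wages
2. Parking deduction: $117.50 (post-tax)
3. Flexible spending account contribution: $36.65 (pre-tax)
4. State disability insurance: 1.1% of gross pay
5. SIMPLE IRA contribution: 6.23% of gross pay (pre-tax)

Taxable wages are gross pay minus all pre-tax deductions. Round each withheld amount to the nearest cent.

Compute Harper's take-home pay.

Gross pay: 40 × $34.63 = $1,385.20
SIMPLE IRA contribution: $1,385.20 × 0.0623 = $86.30
Flexible spending account contribution: $36.65
Pre-tax total = $86.30 + $36.65 = $122.95
Taxable wages = $1,385.20 − $122.95 = $1,262.25
Local income tax: $1,262.25 × 0.0327 = $41.28
State disability insurance: $1,385.20 × 0.011 = $15.24
Parking deduction: $117.50
Total deductions = $86.30 + $36.65 + $41.28 + $15.24 + $117.50 = $296.97
Net pay = $1,385.20 − $296.97 = $1,088.23

$1,088.23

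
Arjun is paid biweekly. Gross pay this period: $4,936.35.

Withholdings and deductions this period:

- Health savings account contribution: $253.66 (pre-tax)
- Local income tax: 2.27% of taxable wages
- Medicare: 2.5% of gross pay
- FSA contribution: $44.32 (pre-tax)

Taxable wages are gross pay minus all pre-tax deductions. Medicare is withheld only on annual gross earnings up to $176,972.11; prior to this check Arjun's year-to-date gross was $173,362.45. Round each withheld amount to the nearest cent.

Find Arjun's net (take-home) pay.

$4,442.84

Health savings account contribution: $253.66
FSA contribution: $44.32
Pre-tax total = $253.66 + $44.32 = $297.98
Taxable wages = $4,936.35 − $297.98 = $4,638.37
Local income tax: $4,638.37 × 0.0227 = $105.29
Medicare: only $176,972.11 − $173,362.45 = $3,609.66 of this check is subject → $3,609.66 × 0.025 = $90.24
Total deductions = $253.66 + $44.32 + $105.29 + $90.24 = $493.51
Net pay = $4,936.35 − $493.51 = $4,442.84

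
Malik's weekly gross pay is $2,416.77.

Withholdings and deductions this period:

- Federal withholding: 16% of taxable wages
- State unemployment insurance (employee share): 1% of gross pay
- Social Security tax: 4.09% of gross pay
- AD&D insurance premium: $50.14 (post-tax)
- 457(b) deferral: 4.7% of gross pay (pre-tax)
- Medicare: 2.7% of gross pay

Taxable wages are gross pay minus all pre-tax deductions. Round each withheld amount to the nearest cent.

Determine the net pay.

457(b) deferral: $2,416.77 × 0.047 = $113.59
Taxable wages = $2,416.77 − $113.59 = $2,303.18
Federal withholding: $2,303.18 × 0.16 = $368.51
State unemployment insurance (employee share): $2,416.77 × 0.01 = $24.17
Medicare: $2,416.77 × 0.027 = $65.25
Social Security tax: $2,416.77 × 0.0409 = $98.85
AD&D insurance premium: $50.14
Total deductions = $113.59 + $368.51 + $24.17 + $65.25 + $98.85 + $50.14 = $720.51
Net pay = $2,416.77 − $720.51 = $1,696.26

$1,696.26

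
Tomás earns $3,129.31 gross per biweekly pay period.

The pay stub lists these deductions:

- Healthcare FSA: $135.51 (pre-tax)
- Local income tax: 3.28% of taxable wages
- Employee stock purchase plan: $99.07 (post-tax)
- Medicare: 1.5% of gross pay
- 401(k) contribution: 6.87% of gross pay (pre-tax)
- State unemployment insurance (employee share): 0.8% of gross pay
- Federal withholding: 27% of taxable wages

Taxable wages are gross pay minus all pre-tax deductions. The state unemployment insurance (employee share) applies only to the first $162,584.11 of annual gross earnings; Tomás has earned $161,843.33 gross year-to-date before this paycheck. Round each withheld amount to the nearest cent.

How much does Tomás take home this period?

$1,785.45

Healthcare FSA: $135.51
401(k) contribution: $3,129.31 × 0.0687 = $214.98
Pre-tax total = $135.51 + $214.98 = $350.49
Taxable wages = $3,129.31 − $350.49 = $2,778.82
Local income tax: $2,778.82 × 0.0328 = $91.15
Federal withholding: $2,778.82 × 0.27 = $750.28
Medicare: $3,129.31 × 0.015 = $46.94
State unemployment insurance (employee share): only $162,584.11 − $161,843.33 = $740.78 of this check is subject → $740.78 × 0.008 = $5.93
Employee stock purchase plan: $99.07
Total deductions = $135.51 + $214.98 + $91.15 + $750.28 + $46.94 + $5.93 + $99.07 = $1,343.86
Net pay = $3,129.31 − $1,343.86 = $1,785.45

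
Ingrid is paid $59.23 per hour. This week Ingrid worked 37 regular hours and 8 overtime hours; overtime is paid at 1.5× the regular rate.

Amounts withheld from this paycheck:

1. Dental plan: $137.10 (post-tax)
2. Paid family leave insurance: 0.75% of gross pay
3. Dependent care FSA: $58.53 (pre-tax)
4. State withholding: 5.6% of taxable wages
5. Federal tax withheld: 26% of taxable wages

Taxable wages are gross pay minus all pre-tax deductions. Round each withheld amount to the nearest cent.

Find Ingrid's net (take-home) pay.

$1,786.25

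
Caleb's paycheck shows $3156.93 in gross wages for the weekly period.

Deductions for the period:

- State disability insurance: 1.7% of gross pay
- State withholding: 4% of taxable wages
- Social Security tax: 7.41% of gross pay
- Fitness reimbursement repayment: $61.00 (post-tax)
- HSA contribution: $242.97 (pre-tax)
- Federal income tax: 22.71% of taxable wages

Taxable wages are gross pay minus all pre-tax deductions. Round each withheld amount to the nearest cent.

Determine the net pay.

$1787.04

HSA contribution: $242.97
Taxable wages = $3156.93 − $242.97 = $2913.96
State withholding: $2913.96 × 0.04 = $116.56
Federal income tax: $2913.96 × 0.2271 = $661.76
Social Security tax: $3156.93 × 0.0741 = $233.93
State disability insurance: $3156.93 × 0.017 = $53.67
Fitness reimbursement repayment: $61.00
Total deductions = $242.97 + $116.56 + $661.76 + $233.93 + $53.67 + $61.00 = $1369.89
Net pay = $3156.93 − $1369.89 = $1787.04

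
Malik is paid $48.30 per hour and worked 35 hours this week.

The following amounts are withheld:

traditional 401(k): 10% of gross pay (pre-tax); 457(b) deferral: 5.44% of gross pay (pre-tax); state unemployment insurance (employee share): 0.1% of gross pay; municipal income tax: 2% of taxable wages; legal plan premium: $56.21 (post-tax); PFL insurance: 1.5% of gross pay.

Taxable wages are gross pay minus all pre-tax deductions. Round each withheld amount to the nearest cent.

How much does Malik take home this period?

$1317.64

Gross pay: 35 × $48.30 = $1690.50
Traditional 401(k): $1690.50 × 0.1 = $169.05
457(b) deferral: $1690.50 × 0.0544 = $91.96
Pre-tax total = $169.05 + $91.96 = $261.01
Taxable wages = $1690.50 − $261.01 = $1429.49
Municipal income tax: $1429.49 × 0.02 = $28.59
State unemployment insurance (employee share): $1690.50 × 0.001 = $1.69
PFL insurance: $1690.50 × 0.015 = $25.36
Legal plan premium: $56.21
Total deductions = $169.05 + $91.96 + $28.59 + $1.69 + $25.36 + $56.21 = $372.86
Net pay = $1690.50 − $372.86 = $1317.64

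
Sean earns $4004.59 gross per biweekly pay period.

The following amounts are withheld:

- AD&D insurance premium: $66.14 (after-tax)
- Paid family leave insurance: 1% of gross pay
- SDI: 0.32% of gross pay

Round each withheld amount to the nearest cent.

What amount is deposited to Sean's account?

$3885.59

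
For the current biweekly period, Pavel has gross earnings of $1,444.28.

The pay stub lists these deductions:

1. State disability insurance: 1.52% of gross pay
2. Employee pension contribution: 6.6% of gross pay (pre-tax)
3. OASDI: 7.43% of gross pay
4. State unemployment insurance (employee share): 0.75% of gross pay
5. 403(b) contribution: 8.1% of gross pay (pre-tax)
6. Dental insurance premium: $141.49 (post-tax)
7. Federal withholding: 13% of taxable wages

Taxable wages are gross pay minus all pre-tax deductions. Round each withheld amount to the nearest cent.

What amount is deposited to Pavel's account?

Employee pension contribution: $1,444.28 × 0.066 = $95.32
403(b) contribution: $1,444.28 × 0.081 = $116.99
Pre-tax total = $95.32 + $116.99 = $212.31
Taxable wages = $1,444.28 − $212.31 = $1,231.97
Federal withholding: $1,231.97 × 0.13 = $160.16
OASDI: $1,444.28 × 0.0743 = $107.31
State unemployment insurance (employee share): $1,444.28 × 0.0075 = $10.83
State disability insurance: $1,444.28 × 0.0152 = $21.95
Dental insurance premium: $141.49
Total deductions = $95.32 + $116.99 + $160.16 + $107.31 + $10.83 + $21.95 + $141.49 = $654.05
Net pay = $1,444.28 − $654.05 = $790.23

$790.23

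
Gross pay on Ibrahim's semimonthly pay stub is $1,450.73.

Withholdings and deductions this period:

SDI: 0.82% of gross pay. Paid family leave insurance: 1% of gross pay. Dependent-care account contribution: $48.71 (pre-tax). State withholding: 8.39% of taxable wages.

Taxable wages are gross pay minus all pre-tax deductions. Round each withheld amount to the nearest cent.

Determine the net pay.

$1,257.98

Dependent-care account contribution: $48.71
Taxable wages = $1,450.73 − $48.71 = $1,402.02
State withholding: $1,402.02 × 0.0839 = $117.63
SDI: $1,450.73 × 0.0082 = $11.90
Paid family leave insurance: $1,450.73 × 0.01 = $14.51
Total deductions = $48.71 + $117.63 + $11.90 + $14.51 = $192.75
Net pay = $1,450.73 − $192.75 = $1,257.98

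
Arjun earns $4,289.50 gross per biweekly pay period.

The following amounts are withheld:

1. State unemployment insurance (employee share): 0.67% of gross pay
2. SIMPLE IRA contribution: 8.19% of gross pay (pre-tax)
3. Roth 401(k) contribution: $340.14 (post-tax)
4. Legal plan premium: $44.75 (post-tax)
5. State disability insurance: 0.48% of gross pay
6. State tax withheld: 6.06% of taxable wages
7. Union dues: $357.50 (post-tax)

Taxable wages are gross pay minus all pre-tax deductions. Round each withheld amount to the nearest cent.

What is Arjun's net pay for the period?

$2,907.82

SIMPLE IRA contribution: $4,289.50 × 0.0819 = $351.31
Taxable wages = $4,289.50 − $351.31 = $3,938.19
State tax withheld: $3,938.19 × 0.0606 = $238.65
State unemployment insurance (employee share): $4,289.50 × 0.0067 = $28.74
State disability insurance: $4,289.50 × 0.0048 = $20.59
Roth 401(k) contribution: $340.14
Legal plan premium: $44.75
Union dues: $357.50
Total deductions = $351.31 + $238.65 + $28.74 + $20.59 + $340.14 + $44.75 + $357.50 = $1,381.68
Net pay = $4,289.50 − $1,381.68 = $2,907.82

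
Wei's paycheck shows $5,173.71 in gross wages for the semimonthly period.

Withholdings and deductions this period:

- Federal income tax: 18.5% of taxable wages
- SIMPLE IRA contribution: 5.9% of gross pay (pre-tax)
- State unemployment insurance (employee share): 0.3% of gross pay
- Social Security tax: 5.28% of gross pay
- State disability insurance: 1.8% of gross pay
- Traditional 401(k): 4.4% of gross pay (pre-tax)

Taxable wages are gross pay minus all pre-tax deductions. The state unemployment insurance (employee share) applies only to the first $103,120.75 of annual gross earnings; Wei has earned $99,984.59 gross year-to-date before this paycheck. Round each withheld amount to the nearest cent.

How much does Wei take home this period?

$3,406.56

SIMPLE IRA contribution: $5,173.71 × 0.059 = $305.25
Traditional 401(k): $5,173.71 × 0.044 = $227.64
Pre-tax total = $305.25 + $227.64 = $532.89
Taxable wages = $5,173.71 − $532.89 = $4,640.82
Federal income tax: $4,640.82 × 0.185 = $858.55
State unemployment insurance (employee share): only $103,120.75 − $99,984.59 = $3,136.16 of this check is subject → $3,136.16 × 0.003 = $9.41
State disability insurance: $5,173.71 × 0.018 = $93.13
Social Security tax: $5,173.71 × 0.0528 = $273.17
Total deductions = $305.25 + $227.64 + $858.55 + $9.41 + $93.13 + $273.17 = $1,767.15
Net pay = $5,173.71 − $1,767.15 = $3,406.56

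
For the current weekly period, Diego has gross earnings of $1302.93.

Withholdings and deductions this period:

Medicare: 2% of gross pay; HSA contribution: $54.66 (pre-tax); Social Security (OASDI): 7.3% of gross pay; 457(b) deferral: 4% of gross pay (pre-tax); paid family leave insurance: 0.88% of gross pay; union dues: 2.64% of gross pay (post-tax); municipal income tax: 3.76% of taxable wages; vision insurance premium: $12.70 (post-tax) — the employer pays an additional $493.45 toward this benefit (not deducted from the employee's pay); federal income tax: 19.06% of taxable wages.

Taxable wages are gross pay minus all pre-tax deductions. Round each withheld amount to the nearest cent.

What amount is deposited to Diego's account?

$743.44

457(b) deferral: $1302.93 × 0.04 = $52.12
HSA contribution: $54.66
Pre-tax total = $52.12 + $54.66 = $106.78
Taxable wages = $1302.93 − $106.78 = $1196.15
Municipal income tax: $1196.15 × 0.0376 = $44.98
Federal income tax: $1196.15 × 0.1906 = $227.99
Medicare: $1302.93 × 0.02 = $26.06
Paid family leave insurance: $1302.93 × 0.0088 = $11.47
Social Security (OASDI): $1302.93 × 0.073 = $95.11
Union dues: $1302.93 × 0.0264 = $34.40
Vision insurance premium: $12.70
(Employer's $493.45 toward vision insurance premium is not withheld from the employee.)
Total deductions = $52.12 + $54.66 + $44.98 + $227.99 + $26.06 + $11.47 + $95.11 + $34.40 + $12.70 = $559.49
Net pay = $1302.93 − $559.49 = $743.44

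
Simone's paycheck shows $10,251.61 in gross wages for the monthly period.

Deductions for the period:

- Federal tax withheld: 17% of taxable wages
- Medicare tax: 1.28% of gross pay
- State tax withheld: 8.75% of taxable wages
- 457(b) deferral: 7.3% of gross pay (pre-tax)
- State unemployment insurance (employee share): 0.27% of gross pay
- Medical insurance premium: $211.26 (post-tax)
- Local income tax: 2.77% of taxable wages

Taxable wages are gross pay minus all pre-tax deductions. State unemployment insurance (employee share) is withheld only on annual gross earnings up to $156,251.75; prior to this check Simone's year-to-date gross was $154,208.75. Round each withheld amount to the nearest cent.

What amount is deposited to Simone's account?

457(b) deferral: $10,251.61 × 0.073 = $748.37
Taxable wages = $10,251.61 − $748.37 = $9,503.24
Local income tax: $9,503.24 × 0.0277 = $263.24
Federal tax withheld: $9,503.24 × 0.17 = $1,615.55
State tax withheld: $9,503.24 × 0.0875 = $831.53
State unemployment insurance (employee share): only $156,251.75 − $154,208.75 = $2,043.00 of this check is subject → $2,043.00 × 0.0027 = $5.52
Medicare tax: $10,251.61 × 0.0128 = $131.22
Medical insurance premium: $211.26
Total deductions = $748.37 + $263.24 + $1,615.55 + $831.53 + $5.52 + $131.22 + $211.26 = $3,806.69
Net pay = $10,251.61 − $3,806.69 = $6,444.92

$6,444.92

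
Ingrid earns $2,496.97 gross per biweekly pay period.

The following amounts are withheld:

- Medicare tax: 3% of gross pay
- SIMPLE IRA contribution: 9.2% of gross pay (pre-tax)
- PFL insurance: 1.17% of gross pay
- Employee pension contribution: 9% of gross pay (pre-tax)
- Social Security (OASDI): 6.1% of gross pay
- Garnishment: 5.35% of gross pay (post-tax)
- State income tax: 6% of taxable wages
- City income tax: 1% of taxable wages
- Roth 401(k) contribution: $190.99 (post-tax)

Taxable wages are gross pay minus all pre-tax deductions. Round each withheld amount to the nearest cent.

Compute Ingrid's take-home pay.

SIMPLE IRA contribution: $2,496.97 × 0.092 = $229.72
Employee pension contribution: $2,496.97 × 0.09 = $224.73
Pre-tax total = $229.72 + $224.73 = $454.45
Taxable wages = $2,496.97 − $454.45 = $2,042.52
State income tax: $2,042.52 × 0.06 = $122.55
City income tax: $2,042.52 × 0.01 = $20.43
Medicare tax: $2,496.97 × 0.03 = $74.91
Social Security (OASDI): $2,496.97 × 0.061 = $152.32
PFL insurance: $2,496.97 × 0.0117 = $29.21
Roth 401(k) contribution: $190.99
Garnishment: $2,496.97 × 0.0535 = $133.59
Total deductions = $229.72 + $224.73 + $122.55 + $20.43 + $74.91 + $152.32 + $29.21 + $190.99 + $133.59 = $1,178.45
Net pay = $2,496.97 − $1,178.45 = $1,318.52

$1,318.52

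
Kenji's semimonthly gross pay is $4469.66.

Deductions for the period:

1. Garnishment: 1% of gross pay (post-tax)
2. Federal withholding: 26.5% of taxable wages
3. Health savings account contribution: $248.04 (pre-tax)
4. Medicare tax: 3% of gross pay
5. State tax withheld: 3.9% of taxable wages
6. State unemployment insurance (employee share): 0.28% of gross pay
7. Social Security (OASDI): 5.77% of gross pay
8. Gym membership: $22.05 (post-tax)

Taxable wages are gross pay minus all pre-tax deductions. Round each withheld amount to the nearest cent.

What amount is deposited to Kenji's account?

$2466.99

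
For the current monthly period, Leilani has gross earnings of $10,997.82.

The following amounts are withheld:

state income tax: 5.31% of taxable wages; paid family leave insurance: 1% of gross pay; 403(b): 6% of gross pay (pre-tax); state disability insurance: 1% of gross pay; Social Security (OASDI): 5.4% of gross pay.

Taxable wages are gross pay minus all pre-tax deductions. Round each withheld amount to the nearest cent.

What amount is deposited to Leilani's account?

403(b): $10,997.82 × 0.06 = $659.87
Taxable wages = $10,997.82 − $659.87 = $10,337.95
State income tax: $10,337.95 × 0.0531 = $548.95
Paid family leave insurance: $10,997.82 × 0.01 = $109.98
Social Security (OASDI): $10,997.82 × 0.054 = $593.88
State disability insurance: $10,997.82 × 0.01 = $109.98
Total deductions = $659.87 + $548.95 + $109.98 + $593.88 + $109.98 = $2,022.66
Net pay = $10,997.82 − $2,022.66 = $8,975.16

$8,975.16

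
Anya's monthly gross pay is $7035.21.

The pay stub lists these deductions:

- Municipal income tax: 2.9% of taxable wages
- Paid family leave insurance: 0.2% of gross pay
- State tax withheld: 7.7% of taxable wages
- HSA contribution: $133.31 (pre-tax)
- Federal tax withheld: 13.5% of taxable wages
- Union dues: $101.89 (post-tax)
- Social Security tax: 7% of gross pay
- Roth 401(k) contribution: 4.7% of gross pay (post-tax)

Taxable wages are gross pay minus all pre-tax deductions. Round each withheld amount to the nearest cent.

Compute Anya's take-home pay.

HSA contribution: $133.31
Taxable wages = $7035.21 − $133.31 = $6901.90
Municipal income tax: $6901.90 × 0.029 = $200.16
Federal tax withheld: $6901.90 × 0.135 = $931.76
State tax withheld: $6901.90 × 0.077 = $531.45
Paid family leave insurance: $7035.21 × 0.002 = $14.07
Social Security tax: $7035.21 × 0.07 = $492.46
Union dues: $101.89
Roth 401(k) contribution: $7035.21 × 0.047 = $330.65
Total deductions = $133.31 + $200.16 + $931.76 + $531.45 + $14.07 + $492.46 + $101.89 + $330.65 = $2735.75
Net pay = $7035.21 − $2735.75 = $4299.46

$4299.46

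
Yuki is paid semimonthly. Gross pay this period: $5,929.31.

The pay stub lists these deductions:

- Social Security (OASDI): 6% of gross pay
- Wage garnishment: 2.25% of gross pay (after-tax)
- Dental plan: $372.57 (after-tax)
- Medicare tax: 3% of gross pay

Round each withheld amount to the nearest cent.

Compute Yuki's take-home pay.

$4,889.69

Medicare tax: $5,929.31 × 0.03 = $177.88
Social Security (OASDI): $5,929.31 × 0.06 = $355.76
Wage garnishment: $5,929.31 × 0.0225 = $133.41
Dental plan: $372.57
Total deductions = $177.88 + $355.76 + $133.41 + $372.57 = $1,039.62
Net pay = $5,929.31 − $1,039.62 = $4,889.69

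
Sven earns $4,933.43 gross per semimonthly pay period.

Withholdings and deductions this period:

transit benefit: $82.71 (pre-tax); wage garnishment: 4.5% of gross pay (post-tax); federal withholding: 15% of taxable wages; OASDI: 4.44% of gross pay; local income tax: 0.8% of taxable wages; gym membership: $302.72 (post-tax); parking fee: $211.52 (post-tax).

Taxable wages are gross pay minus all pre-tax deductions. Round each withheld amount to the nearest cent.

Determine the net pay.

Transit benefit: $82.71
Taxable wages = $4,933.43 − $82.71 = $4,850.72
Federal withholding: $4,850.72 × 0.15 = $727.61
Local income tax: $4,850.72 × 0.008 = $38.81
OASDI: $4,933.43 × 0.0444 = $219.04
Parking fee: $211.52
Wage garnishment: $4,933.43 × 0.045 = $222.00
Gym membership: $302.72
Total deductions = $82.71 + $727.61 + $38.81 + $219.04 + $211.52 + $222.00 + $302.72 = $1,804.41
Net pay = $4,933.43 − $1,804.41 = $3,129.02

$3,129.02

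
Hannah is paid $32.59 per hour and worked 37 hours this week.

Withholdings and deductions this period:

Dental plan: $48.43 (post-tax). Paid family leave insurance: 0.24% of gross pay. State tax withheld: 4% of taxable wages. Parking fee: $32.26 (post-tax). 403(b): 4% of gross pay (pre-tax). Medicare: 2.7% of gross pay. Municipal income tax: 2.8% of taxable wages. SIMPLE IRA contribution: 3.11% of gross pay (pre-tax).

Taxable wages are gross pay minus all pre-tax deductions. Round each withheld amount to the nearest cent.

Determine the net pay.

Gross pay: 37 × $32.59 = $1,205.83
403(b): $1,205.83 × 0.04 = $48.23
SIMPLE IRA contribution: $1,205.83 × 0.0311 = $37.50
Pre-tax total = $48.23 + $37.50 = $85.73
Taxable wages = $1,205.83 − $85.73 = $1,120.10
Municipal income tax: $1,120.10 × 0.028 = $31.36
State tax withheld: $1,120.10 × 0.04 = $44.80
Medicare: $1,205.83 × 0.027 = $32.56
Paid family leave insurance: $1,205.83 × 0.0024 = $2.89
Dental plan: $48.43
Parking fee: $32.26
Total deductions = $48.23 + $37.50 + $31.36 + $44.80 + $32.56 + $2.89 + $48.43 + $32.26 = $278.03
Net pay = $1,205.83 − $278.03 = $927.80

$927.80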